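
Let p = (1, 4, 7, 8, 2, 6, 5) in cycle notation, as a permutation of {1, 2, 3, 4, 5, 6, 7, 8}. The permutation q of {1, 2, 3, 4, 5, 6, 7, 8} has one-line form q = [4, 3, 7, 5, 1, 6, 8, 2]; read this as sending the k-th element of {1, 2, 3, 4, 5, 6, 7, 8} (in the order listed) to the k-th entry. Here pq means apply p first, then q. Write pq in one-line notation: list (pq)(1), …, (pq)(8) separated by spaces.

5 6 7 8 4 1 2 3

For each element, apply p then q: 1 → 4 → 5; 2 → 6 → 6; 3 → 3 → 7; 4 → 7 → 8; 5 → 1 → 4; 6 → 5 → 1; 7 → 8 → 2; 8 → 2 → 3.
So pq in one-line form is 5 6 7 8 4 1 2 3.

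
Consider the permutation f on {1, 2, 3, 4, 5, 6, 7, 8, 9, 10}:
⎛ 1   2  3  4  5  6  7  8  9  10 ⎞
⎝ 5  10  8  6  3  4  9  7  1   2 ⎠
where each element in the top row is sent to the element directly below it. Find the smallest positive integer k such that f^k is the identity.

6

Decomposing into disjoint cycles gives cycle lengths 6, 2, 2.
Since disjoint cycles commute, ord(f) = lcm(6, 2, 2) = 6.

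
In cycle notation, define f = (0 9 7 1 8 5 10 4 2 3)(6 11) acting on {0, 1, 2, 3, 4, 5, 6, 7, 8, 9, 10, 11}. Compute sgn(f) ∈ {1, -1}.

The cycle lengths are 10, 2.
A cycle of length ℓ contributes ℓ−1 transpositions, so f is a product of 9 + 1 = 10 transpositions — even.

1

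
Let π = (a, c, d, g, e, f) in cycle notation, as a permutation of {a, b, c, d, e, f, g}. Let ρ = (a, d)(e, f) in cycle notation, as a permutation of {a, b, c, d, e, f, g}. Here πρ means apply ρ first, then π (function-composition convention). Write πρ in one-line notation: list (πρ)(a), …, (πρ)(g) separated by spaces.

g b d c a f e

(πρ)(x) = π(ρ(x)). Computing each image: π(ρ(a)) = π(d) = g, π(ρ(b)) = π(b) = b, π(ρ(c)) = π(c) = d, π(ρ(d)) = π(a) = c, π(ρ(e)) = π(f) = a, π(ρ(f)) = π(e) = f, π(ρ(g)) = π(g) = e.
Hence πρ = [g b d c a f e].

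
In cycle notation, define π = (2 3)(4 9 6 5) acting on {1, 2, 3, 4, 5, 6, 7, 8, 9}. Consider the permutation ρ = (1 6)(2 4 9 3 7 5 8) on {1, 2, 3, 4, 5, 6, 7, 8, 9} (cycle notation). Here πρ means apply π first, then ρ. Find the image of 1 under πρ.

6

First apply π: π(1) = 1, then ρ(1) = 6. Thus (πρ)(1) = 6.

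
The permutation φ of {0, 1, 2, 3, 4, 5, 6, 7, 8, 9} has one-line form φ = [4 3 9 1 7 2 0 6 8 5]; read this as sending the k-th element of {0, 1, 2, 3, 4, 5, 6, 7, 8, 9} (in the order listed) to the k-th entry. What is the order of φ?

12

The disjoint-cycle form of φ has cycle lengths 4, 3, 2, 1.
The order is lcm(4, 3, 2) = 12.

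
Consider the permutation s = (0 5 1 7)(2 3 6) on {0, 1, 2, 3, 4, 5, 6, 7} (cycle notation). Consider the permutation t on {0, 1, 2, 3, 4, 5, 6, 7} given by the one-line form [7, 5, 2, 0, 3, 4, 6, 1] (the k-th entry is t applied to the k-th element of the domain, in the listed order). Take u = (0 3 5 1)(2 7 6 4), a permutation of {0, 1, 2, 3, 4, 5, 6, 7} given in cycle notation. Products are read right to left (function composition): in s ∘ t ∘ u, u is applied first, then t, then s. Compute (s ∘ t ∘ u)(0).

Apply the permutations in order: u(0) = 3, then t(3) = 0, then s(0) = 5. So (s ∘ t ∘ u)(0) = 5.

5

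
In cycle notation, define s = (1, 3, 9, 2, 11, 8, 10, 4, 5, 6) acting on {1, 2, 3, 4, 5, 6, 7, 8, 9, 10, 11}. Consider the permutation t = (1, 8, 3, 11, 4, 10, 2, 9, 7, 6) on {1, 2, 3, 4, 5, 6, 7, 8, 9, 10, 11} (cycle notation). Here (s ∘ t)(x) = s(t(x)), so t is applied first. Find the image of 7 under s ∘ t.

(s ∘ t)(7) = s(t(7)). t(7) = 6, then s(6) = 1. So (s ∘ t)(7) = 1.

1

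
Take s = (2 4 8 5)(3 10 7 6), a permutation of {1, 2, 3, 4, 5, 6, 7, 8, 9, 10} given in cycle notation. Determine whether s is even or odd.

The cycle lengths are 4, 4, 1, 1.
A cycle of length ℓ contributes ℓ−1 transpositions, so s is a product of 3 + 3 = 6 transpositions — even.

even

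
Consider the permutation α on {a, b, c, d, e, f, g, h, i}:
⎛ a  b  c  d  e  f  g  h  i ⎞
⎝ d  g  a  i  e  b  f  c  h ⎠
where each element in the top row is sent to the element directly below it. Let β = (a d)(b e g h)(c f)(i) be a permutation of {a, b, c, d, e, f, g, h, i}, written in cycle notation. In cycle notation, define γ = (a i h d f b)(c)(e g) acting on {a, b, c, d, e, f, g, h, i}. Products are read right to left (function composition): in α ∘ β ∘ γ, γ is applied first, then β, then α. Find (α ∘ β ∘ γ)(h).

d

Apply the permutations in order: γ(h) = d, then β(d) = a, then α(a) = d. So (α ∘ β ∘ γ)(h) = d.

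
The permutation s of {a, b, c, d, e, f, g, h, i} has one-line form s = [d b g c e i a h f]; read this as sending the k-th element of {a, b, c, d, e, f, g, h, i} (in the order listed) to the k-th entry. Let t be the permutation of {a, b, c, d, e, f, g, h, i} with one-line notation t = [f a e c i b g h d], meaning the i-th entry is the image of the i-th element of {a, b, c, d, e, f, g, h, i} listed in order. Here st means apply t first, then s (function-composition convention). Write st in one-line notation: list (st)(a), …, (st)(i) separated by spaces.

i d e g f b a h c

(st)(x) = s(t(x)). Computing each image: s(t(a)) = s(f) = i, s(t(b)) = s(a) = d, s(t(c)) = s(e) = e, s(t(d)) = s(c) = g, s(t(e)) = s(i) = f, s(t(f)) = s(b) = b, s(t(g)) = s(g) = a, s(t(h)) = s(h) = h, s(t(i)) = s(d) = c.
Hence st = [i d e g f b a h c].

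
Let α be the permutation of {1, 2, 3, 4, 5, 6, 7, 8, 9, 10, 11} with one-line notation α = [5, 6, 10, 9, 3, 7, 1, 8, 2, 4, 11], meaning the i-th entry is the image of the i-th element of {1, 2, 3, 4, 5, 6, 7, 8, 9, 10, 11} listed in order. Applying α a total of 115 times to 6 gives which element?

9

Tracing 6 → 7 → … returns to 6 after 9 steps, so 6 lies in a 9-cycle (1, 5, 3, 10, 4, 9, 2, 6, 7).
Since the cycle has length 9, α^115 acts on it the same as α^7 (115 mod 9 = 7).
Stepping 7 places around the cycle: 6 → 7 → 1 → 5 → 3 → 10 → 4 → 9.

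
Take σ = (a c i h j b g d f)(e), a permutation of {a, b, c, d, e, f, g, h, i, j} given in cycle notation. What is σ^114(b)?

i

b lies in the 9-cycle (a c i h j b g d f).
Powers repeat with period 9 on this cycle, and 114 mod 9 = 6, so σ^114(b) = σ^6(b).
Advancing 6 steps from b: b → g → d → f → a → c → i.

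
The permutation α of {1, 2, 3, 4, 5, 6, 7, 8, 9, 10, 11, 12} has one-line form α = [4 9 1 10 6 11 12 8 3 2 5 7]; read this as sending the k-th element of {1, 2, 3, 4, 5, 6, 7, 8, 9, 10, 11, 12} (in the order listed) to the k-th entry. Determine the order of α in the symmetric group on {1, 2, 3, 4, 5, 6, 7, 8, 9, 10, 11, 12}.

Decomposing into disjoint cycles gives cycle lengths 6, 3, 2, 1.
The order of α is the least common multiple of its cycle lengths: lcm(6, 3, 2) = 6.

6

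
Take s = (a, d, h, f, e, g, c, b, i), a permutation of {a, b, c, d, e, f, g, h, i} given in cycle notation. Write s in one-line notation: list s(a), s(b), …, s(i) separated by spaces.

Each element maps to the next entry in its cycle (wrapping to the front): a→d, b→i, c→b, d→h, e→g, f→e, g→c, h→f, i→a.
Listing these in domain order gives d i b h g e c f a.

d i b h g e c f a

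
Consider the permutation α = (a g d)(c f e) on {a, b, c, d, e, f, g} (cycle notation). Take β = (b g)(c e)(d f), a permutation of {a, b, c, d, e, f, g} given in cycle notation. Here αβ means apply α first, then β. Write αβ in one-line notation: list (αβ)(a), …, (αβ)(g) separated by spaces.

Chase each element through α then β: a → g → b; b → b → g; c → f → d; d → a → a; e → c → e; f → e → c; g → d → f.
Collecting the images, αβ = [b g d a e c f].

b g d a e c f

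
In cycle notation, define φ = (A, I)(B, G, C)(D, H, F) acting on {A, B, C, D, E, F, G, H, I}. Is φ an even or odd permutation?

odd

The cycle lengths are 3, 3, 2, 1.
A cycle of length ℓ contributes ℓ−1 transpositions, so φ is a product of 2 + 2 + 1 = 5 transpositions — odd.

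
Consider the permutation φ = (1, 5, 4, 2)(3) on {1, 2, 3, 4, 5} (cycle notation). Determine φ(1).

In the cycle (1, 5, 4, 2), 1 is followed by 5, so φ(1) = 5.

5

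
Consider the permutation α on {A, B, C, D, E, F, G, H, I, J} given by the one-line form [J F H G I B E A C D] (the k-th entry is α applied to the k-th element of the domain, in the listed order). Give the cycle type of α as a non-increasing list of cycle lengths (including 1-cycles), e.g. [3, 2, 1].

[8, 2]

The disjoint cycles are (A J D G E I C H)(B F), with lengths 8, 2 in non-increasing order.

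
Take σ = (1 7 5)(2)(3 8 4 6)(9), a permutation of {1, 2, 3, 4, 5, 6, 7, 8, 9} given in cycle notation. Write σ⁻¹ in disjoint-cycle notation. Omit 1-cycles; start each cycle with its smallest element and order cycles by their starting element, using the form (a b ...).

If σ sends a → b within a cycle, σ⁻¹ sends b → a; equivalently, reverse each cycle.
Reversing each cycle of σ and rotating so the smallest element leads gives (1 5 7)(3 6 4 8).

(1 5 7)(3 6 4 8)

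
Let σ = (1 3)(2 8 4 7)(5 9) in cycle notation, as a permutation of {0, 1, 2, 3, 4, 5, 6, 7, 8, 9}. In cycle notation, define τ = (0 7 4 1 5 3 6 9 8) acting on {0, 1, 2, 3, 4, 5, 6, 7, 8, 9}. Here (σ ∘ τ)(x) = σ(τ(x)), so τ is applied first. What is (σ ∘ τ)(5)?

τ(5) = 3, then σ(3) = 1; composing gives (σ ∘ τ)(5) = 1.

1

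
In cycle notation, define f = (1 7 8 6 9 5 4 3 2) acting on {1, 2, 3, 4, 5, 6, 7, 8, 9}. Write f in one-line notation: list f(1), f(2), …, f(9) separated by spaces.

7 1 2 3 4 9 8 6 5

Each element maps to the next entry in its cycle (wrapping to the front): 1↦7, 2↦1, 3↦2, 4↦3, 5↦4, 6↦9, 7↦8, 8↦6, 9↦5.
Listing these in domain order gives 7 1 2 3 4 9 8 6 5.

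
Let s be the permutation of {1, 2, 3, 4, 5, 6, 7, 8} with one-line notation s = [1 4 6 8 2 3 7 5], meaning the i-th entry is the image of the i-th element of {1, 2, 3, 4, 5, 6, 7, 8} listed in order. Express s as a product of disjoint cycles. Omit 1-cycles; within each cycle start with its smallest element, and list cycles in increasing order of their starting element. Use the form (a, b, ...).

From 2: 2 → 4 → 8 → 5 → 2, closing the cycle (2, 4, 8, 5).
Continuing from each remaining unvisited element yields (2, 4, 8, 5)(3, 6).

(2, 4, 8, 5)(3, 6)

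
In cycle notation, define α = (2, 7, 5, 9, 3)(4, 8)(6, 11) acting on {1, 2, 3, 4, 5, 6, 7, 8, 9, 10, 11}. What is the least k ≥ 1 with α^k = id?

10

The disjoint cycles have lengths 5, 2, 2, 1, 1.
The order is lcm(5, 2, 2) = 10.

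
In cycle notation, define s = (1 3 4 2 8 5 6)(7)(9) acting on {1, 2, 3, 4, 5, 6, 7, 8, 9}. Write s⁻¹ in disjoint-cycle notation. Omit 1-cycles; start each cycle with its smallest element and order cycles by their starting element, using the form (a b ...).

(1 6 5 8 2 4 3)

Inverting a permutation written in cycle notation just reverses the order within every cycle.
After reversing and putting each cycle's least element first, s⁻¹ = (1 6 5 8 2 4 3).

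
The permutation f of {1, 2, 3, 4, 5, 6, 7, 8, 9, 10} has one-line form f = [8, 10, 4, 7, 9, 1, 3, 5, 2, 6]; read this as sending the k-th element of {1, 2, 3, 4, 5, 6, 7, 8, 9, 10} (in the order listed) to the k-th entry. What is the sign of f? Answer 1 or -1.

1

In disjoint-cycle form the cycle lengths are 7, 3.
A cycle of length ℓ contributes ℓ−1 transpositions, so f is a product of 6 + 2 = 8 transpositions — even.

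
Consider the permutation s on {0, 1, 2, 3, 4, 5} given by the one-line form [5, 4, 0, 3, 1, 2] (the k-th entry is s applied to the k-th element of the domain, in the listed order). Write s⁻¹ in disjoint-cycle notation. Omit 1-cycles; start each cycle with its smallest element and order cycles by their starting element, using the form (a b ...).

First write s in disjoint cycles: (0 5 2)(1 4).
The inverse reverses every cycle; in canonical form, s⁻¹ = (0 2 5)(1 4).

(0 2 5)(1 4)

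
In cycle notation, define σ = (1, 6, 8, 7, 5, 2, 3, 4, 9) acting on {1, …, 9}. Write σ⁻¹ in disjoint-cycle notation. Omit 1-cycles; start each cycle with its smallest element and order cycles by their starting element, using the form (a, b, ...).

Inverting a permutation written in cycle notation just reverses the order within every cycle.
After reversing and putting each cycle's least element first, σ⁻¹ = (1, 9, 4, 3, 2, 5, 7, 8, 6).

(1, 9, 4, 3, 2, 5, 7, 8, 6)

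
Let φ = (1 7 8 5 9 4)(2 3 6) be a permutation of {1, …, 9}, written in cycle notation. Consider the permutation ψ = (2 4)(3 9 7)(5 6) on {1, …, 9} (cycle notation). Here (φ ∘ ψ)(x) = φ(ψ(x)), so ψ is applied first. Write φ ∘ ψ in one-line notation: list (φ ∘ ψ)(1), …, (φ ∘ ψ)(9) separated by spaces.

(φ ∘ ψ)(x) = φ(ψ(x)). Computing each image: φ(ψ(1)) = φ(1) = 7, φ(ψ(2)) = φ(4) = 1, φ(ψ(3)) = φ(9) = 4, φ(ψ(4)) = φ(2) = 3, φ(ψ(5)) = φ(6) = 2, φ(ψ(6)) = φ(5) = 9, φ(ψ(7)) = φ(3) = 6, φ(ψ(8)) = φ(8) = 5, φ(ψ(9)) = φ(7) = 8.
Hence φ ∘ ψ = [7 1 4 3 2 9 6 5 8].

7 1 4 3 2 9 6 5 8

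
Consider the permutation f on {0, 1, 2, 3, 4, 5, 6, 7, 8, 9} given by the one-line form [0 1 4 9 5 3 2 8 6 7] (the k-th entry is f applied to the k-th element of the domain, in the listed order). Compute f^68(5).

8

Tracing 5 → 3 → … returns to 5 after 8 steps, so 5 lies in an 8-cycle (2 4 5 3 9 7 8 6).
On an 8-cycle, f^8 is the identity, so f^68 = f^4 there (68 ≡ 4 mod 8).
Stepping 4 places around the cycle: 5 → 3 → 9 → 7 → 8.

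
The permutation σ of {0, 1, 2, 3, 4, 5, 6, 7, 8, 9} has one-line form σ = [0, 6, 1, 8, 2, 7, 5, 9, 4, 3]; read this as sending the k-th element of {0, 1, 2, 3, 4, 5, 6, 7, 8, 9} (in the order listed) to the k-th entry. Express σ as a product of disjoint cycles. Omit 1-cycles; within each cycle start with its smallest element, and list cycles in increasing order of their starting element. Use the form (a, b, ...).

Start at 1 and follow images: 1 → 6 → 5 → 7 → 9 → 3 → 8 → 4 → 2 → 1, giving the cycle (1, 6, 5, 7, 9, 3, 8, 4, 2).
Repeating from the next unused element and collecting all non-trivial cycles gives (1, 6, 5, 7, 9, 3, 8, 4, 2).

(1, 6, 5, 7, 9, 3, 8, 4, 2)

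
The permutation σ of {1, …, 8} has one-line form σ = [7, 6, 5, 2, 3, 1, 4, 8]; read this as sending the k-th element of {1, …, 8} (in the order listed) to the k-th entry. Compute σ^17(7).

Tracing 7 → 4 → … returns to 7 after 5 steps, so 7 lies in a 5-cycle (1, 7, 4, 2, 6).
On a 5-cycle, σ^5 is the identity, so σ^17 = σ^2 there (17 ≡ 2 mod 5).
Stepping 2 places around the cycle: 7 → 4 → 2.

2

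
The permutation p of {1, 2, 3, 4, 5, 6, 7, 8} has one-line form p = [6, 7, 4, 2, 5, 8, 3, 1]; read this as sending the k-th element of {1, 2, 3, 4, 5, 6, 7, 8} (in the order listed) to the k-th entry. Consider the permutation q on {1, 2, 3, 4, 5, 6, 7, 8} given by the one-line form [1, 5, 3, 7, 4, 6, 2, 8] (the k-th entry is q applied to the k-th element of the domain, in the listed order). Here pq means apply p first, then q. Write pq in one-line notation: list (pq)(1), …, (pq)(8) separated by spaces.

(pq)(x) = q(p(x)). Computing each image: q(p(1)) = q(6) = 6, q(p(2)) = q(7) = 2, q(p(3)) = q(4) = 7, q(p(4)) = q(2) = 5, q(p(5)) = q(5) = 4, q(p(6)) = q(8) = 8, q(p(7)) = q(3) = 3, q(p(8)) = q(1) = 1.
Hence pq = [6 2 7 5 4 8 3 1].

6 2 7 5 4 8 3 1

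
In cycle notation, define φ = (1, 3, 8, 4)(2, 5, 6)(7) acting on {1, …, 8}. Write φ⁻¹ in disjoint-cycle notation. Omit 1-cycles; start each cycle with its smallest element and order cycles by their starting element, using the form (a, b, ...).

(1, 4, 8, 3)(2, 6, 5)

If φ sends a → b within a cycle, φ⁻¹ sends b → a; equivalently, reverse each cycle.
After reversing and putting each cycle's least element first, φ⁻¹ = (1, 4, 8, 3)(2, 6, 5).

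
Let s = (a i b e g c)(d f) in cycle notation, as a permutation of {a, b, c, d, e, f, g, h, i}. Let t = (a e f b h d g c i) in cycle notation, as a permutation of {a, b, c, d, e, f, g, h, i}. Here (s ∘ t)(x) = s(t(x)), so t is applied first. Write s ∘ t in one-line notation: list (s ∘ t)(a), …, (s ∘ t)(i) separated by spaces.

For each element, apply t then s: a → e → g; b → h → h; c → i → b; d → g → c; e → f → d; f → b → e; g → c → a; h → d → f; i → a → i.
So s ∘ t in one-line form is g h b c d e a f i.

g h b c d e a f i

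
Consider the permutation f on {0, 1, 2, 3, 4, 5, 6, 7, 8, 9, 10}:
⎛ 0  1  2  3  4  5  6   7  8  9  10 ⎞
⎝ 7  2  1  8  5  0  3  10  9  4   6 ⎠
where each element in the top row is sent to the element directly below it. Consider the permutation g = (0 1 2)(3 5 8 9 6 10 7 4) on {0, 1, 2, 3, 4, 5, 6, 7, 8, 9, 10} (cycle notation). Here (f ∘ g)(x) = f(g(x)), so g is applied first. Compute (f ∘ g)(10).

(f ∘ g)(10) = f(g(10)). g(10) = 7, then f(7) = 10. So (f ∘ g)(10) = 10.

10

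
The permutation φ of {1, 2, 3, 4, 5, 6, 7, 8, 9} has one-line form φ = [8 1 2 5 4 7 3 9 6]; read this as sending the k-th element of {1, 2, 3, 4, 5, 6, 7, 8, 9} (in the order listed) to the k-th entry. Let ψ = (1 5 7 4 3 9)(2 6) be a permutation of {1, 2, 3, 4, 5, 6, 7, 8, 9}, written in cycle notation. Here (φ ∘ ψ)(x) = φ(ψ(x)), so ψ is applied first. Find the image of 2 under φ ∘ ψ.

ψ(2) = 6, then φ(6) = 7; composing gives (φ ∘ ψ)(2) = 7.

7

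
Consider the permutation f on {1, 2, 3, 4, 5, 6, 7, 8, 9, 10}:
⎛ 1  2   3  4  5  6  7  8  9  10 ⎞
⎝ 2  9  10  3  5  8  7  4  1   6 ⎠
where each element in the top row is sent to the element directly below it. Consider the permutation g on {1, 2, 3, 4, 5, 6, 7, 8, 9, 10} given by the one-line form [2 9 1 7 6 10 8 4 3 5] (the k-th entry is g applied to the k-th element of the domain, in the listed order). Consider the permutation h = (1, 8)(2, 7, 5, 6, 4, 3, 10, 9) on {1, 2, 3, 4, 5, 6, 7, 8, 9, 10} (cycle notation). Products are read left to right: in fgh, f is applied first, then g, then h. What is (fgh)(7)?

Chase 7: f(7) = 7; g(7) = 8; h(8) = 1. Hence (fgh)(7) = 1.

1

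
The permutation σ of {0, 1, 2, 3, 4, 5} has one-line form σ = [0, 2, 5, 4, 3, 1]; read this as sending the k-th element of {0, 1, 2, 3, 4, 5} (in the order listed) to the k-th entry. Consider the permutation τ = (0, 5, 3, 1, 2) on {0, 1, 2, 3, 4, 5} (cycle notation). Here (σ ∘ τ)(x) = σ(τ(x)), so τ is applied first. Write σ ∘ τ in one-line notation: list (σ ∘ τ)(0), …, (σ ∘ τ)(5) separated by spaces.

1 5 0 2 3 4

(σ ∘ τ)(x) = σ(τ(x)). Computing each image: σ(τ(0)) = σ(5) = 1, σ(τ(1)) = σ(2) = 5, σ(τ(2)) = σ(0) = 0, σ(τ(3)) = σ(1) = 2, σ(τ(4)) = σ(4) = 3, σ(τ(5)) = σ(3) = 4.
Hence σ ∘ τ = [1 5 0 2 3 4].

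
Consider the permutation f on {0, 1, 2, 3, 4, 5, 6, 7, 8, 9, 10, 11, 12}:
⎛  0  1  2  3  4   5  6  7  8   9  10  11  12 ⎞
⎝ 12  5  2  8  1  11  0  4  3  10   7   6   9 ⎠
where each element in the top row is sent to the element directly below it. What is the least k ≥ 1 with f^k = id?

10

Writing f as disjoint cycles, the cycle lengths are 10, 2, 1.
The order is lcm(10, 2) = 10.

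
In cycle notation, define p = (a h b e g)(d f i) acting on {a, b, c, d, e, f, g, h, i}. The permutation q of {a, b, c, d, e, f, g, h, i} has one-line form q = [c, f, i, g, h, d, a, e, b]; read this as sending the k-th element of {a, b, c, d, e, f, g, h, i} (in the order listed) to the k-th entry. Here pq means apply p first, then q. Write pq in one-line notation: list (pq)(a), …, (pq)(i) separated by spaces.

e h i d a b c f g

For each element, apply p then q: a → h → e; b → e → h; c → c → i; d → f → d; e → g → a; f → i → b; g → a → c; h → b → f; i → d → g.
Collecting the images, pq = [e h i d a b c f g].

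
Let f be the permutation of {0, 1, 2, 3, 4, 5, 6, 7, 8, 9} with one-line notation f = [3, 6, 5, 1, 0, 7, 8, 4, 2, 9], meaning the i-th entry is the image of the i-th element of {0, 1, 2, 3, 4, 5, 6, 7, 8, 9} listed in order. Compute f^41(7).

Tracing 7 → 4 → … returns to 7 after 9 steps, so 7 lies in a 9-cycle (0 3 1 6 8 2 5 7 4).
On a 9-cycle, f^9 is the identity, so f^41 = f^5 there (41 ≡ 5 mod 9).
Stepping 5 places around the cycle: 7 → 4 → 0 → 3 → 1 → 6.

6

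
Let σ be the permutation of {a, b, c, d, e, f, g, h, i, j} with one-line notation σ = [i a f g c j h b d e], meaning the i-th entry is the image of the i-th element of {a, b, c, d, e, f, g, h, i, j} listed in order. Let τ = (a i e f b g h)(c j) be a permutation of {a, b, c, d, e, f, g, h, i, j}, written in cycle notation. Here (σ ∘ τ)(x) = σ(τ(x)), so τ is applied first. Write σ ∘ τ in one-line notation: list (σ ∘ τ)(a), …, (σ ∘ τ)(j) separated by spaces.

Chase each element through τ then σ: a → i → d; b → g → h; c → j → e; d → d → g; e → f → j; f → b → a; g → h → b; h → a → i; i → e → c; j → c → f.
Collecting the images, σ ∘ τ = [d h e g j a b i c f].

d h e g j a b i c f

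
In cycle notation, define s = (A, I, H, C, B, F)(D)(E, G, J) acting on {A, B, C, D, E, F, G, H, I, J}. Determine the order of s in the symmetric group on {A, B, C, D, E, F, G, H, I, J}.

6

The disjoint cycles have lengths 6, 3, 1.
The order is lcm(6, 3) = 6.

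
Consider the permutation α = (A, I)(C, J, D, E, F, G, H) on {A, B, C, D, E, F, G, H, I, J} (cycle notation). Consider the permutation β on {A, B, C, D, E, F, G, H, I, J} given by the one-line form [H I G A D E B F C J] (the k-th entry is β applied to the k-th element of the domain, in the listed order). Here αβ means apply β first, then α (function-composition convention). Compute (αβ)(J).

D

β(J) = J, then α(J) = D; composing gives (αβ)(J) = D.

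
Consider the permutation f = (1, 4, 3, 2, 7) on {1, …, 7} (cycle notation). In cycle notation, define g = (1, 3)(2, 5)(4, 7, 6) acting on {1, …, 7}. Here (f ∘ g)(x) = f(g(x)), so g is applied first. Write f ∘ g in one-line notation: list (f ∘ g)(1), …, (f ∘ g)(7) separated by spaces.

2 5 4 1 7 3 6

For each element, apply g then f: 1 → 3 → 2; 2 → 5 → 5; 3 → 1 → 4; 4 → 7 → 1; 5 → 2 → 7; 6 → 4 → 3; 7 → 6 → 6.
So f ∘ g in one-line form is 2 5 4 1 7 3 6.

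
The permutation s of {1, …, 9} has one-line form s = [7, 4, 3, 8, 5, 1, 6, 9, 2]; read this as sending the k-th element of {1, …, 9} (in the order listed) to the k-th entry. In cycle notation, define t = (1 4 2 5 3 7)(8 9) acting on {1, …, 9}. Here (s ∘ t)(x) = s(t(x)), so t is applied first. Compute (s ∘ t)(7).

(s ∘ t)(7) = s(t(7)). t(7) = 1, then s(1) = 7. So (s ∘ t)(7) = 7.

7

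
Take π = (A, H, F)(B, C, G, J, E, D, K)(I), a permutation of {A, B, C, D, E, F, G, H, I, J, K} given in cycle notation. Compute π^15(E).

D

E lies in the 7-cycle (B, C, G, J, E, D, K).
Since the cycle has length 7, π^15 acts on it the same as π^1 (15 mod 7 = 1).
Advancing 1 step from E: E → D.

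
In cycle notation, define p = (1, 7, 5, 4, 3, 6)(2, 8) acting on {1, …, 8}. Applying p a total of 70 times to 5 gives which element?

5 lies in the 6-cycle (1, 7, 5, 4, 3, 6).
On a 6-cycle, p^6 is the identity, so p^70 = p^4 there (70 ≡ 4 mod 6).
Stepping 4 places around the cycle: 5 → 4 → 3 → 6 → 1.

1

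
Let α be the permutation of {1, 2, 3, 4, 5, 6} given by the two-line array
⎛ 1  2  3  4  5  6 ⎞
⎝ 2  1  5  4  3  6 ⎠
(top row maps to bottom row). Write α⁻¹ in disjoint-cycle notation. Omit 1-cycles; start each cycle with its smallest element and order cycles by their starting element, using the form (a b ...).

(1 2)(3 5)

The cycle decomposition of α is (1 2)(3 5).
The inverse reverses every cycle; in canonical form, α⁻¹ = (1 2)(3 5).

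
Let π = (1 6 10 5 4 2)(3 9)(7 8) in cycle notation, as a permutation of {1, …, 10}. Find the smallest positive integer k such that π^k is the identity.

6

The disjoint cycles have lengths 6, 2, 2.
Since disjoint cycles commute, ord(π) = lcm(6, 2, 2) = 6.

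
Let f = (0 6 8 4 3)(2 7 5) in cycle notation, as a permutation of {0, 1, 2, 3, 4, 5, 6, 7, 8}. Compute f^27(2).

2 lies in the 3-cycle (2 7 5).
Powers repeat with period 3 on this cycle, and 27 mod 3 = 0, so f^27(2) = f^0(2).
So f^27(2) = 2.

2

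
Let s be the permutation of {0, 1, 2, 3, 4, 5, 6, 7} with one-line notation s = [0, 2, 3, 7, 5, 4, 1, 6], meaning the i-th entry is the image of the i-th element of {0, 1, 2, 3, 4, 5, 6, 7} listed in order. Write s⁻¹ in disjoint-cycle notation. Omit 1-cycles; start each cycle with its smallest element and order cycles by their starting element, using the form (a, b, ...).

First write s in disjoint cycles: (1, 2, 3, 7, 6)(4, 5).
The inverse reverses every cycle; in canonical form, s⁻¹ = (1, 6, 7, 3, 2)(4, 5).

(1, 6, 7, 3, 2)(4, 5)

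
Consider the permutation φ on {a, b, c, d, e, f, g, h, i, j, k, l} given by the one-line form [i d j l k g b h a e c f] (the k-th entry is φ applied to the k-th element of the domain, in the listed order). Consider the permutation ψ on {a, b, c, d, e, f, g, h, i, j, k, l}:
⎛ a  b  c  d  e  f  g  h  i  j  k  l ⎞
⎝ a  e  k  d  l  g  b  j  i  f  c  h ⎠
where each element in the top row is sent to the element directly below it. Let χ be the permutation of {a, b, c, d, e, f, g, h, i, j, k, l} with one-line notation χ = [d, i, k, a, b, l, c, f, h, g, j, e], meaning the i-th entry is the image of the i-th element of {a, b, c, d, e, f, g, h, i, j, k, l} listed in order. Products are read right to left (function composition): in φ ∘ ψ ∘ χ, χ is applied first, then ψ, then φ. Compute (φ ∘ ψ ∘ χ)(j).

Chase j: χ(j) = g; ψ(g) = b; φ(b) = d. Hence (φ ∘ ψ ∘ χ)(j) = d.

d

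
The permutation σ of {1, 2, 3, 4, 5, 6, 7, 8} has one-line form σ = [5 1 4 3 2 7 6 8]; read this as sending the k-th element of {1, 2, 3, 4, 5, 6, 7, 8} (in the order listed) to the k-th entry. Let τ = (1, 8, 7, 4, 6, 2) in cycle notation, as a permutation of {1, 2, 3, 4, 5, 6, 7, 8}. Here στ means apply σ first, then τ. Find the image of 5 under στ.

1

(στ)(5) = τ(σ(5)). σ(5) = 2, then τ(2) = 1. So (στ)(5) = 1.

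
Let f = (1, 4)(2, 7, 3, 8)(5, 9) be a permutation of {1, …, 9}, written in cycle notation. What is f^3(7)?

7 lies in the 4-cycle (2, 7, 3, 8).
Stepping 3 places around the cycle: 7 → 3 → 8 → 2.

2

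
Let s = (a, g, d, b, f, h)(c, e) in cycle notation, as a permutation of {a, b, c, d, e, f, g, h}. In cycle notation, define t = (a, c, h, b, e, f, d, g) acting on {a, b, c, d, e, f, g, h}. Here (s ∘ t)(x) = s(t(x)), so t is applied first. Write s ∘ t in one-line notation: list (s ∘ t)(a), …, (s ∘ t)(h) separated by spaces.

e c a d h b g f

For each element, apply t then s: a → c → e; b → e → c; c → h → a; d → g → d; e → f → h; f → d → b; g → a → g; h → b → f.
So s ∘ t in one-line form is e c a d h b g f.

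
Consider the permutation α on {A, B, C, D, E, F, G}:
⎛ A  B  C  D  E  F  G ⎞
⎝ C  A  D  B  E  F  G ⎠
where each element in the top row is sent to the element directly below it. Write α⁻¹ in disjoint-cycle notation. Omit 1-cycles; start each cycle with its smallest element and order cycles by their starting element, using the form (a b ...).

The cycle decomposition of α is (A C D B).
Reversing each cycle (and rotating so the smallest element leads) gives α⁻¹ = (A B D C).

(A B D C)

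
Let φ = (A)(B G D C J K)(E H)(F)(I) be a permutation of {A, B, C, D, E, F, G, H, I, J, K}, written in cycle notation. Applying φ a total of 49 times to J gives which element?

J lies in the 6-cycle (B G D C J K).
Powers repeat with period 6 on this cycle, and 49 mod 6 = 1, so φ^49(J) = φ^1(J).
Advancing 1 step from J: J → K.

K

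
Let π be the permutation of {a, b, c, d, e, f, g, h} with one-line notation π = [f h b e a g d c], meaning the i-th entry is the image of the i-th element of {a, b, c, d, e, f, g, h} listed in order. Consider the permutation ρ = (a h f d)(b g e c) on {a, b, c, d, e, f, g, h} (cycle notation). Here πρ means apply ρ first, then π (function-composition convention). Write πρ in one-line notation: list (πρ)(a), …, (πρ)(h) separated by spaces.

For each element, apply ρ then π: a → h → c; b → g → d; c → b → h; d → a → f; e → c → b; f → d → e; g → e → a; h → f → g.
Collecting the images, πρ = [c d h f b e a g].

c d h f b e a g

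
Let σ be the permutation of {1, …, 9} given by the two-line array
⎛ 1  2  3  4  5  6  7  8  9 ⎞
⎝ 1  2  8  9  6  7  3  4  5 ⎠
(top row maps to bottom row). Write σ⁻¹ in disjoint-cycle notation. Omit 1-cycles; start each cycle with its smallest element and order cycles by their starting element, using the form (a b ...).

(3 7 6 5 9 4 8)

First write σ in disjoint cycles: (3 8 4 9 5 6 7).
Reversing each cycle (and rotating so the smallest element leads) gives σ⁻¹ = (3 7 6 5 9 4 8).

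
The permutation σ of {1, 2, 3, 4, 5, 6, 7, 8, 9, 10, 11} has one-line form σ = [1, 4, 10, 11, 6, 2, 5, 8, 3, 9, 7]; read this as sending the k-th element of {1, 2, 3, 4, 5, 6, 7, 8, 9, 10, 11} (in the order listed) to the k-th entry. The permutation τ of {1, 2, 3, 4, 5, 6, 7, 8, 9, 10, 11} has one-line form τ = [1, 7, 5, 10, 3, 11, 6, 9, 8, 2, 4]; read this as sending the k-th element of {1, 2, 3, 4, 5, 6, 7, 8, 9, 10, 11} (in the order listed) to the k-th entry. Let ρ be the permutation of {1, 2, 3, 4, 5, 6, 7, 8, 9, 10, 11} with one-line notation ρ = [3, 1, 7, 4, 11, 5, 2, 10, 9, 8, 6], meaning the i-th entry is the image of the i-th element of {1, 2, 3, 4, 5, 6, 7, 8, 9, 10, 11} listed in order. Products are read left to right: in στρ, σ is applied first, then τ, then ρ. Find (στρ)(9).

(στρ)(9) = ρ(τ(σ(9))). σ(9) = 3, then τ(3) = 5, then ρ(5) = 11, so the result is 11.

11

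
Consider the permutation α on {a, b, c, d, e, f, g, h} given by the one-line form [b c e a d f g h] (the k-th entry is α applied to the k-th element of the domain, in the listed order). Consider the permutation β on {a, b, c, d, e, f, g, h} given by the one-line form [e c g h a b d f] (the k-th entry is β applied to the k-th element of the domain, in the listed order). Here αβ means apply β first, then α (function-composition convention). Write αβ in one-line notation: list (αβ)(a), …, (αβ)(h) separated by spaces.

Chase each element through β then α: a → e → d; b → c → e; c → g → g; d → h → h; e → a → b; f → b → c; g → d → a; h → f → f.
So αβ in one-line form is d e g h b c a f.

d e g h b c a f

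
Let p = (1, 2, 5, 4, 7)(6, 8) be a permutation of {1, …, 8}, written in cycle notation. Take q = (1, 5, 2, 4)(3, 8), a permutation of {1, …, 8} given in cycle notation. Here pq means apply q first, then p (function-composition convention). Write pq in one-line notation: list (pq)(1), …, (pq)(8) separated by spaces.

4 7 6 2 5 8 1 3

(pq)(x) = p(q(x)). Computing each image: p(q(1)) = p(5) = 4, p(q(2)) = p(4) = 7, p(q(3)) = p(8) = 6, p(q(4)) = p(1) = 2, p(q(5)) = p(2) = 5, p(q(6)) = p(6) = 8, p(q(7)) = p(7) = 1, p(q(8)) = p(3) = 3.
Hence pq = [4 7 6 2 5 8 1 3].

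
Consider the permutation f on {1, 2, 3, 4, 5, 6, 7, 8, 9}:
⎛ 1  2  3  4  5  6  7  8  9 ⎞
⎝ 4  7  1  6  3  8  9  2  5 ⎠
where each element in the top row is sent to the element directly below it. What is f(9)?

The entry below 9 in the array is 5, so f(9) = 5.

5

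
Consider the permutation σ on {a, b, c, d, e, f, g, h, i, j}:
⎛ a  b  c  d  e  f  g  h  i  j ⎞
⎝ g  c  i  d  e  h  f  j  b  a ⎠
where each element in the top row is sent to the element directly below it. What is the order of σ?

15

Decomposing into disjoint cycles gives cycle lengths 5, 3, 1, 1.
The order of σ is the least common multiple of its cycle lengths: lcm(5, 3) = 15.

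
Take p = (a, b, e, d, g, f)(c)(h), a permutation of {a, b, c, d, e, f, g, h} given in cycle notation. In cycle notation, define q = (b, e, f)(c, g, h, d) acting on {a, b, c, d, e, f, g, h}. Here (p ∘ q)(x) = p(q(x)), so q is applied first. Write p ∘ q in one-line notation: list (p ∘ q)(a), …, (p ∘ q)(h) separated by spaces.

(p ∘ q)(x) = p(q(x)). Computing each image: p(q(a)) = p(a) = b, p(q(b)) = p(e) = d, p(q(c)) = p(g) = f, p(q(d)) = p(c) = c, p(q(e)) = p(f) = a, p(q(f)) = p(b) = e, p(q(g)) = p(h) = h, p(q(h)) = p(d) = g.
Hence p ∘ q = [b d f c a e h g].

b d f c a e h g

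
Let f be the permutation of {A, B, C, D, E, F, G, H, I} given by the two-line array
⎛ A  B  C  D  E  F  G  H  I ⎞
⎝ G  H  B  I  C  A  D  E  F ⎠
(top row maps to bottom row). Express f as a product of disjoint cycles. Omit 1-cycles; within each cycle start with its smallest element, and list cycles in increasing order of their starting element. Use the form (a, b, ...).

Iterating f from A gives A → G → D → I → F → A; that is the 5-cycle (A, G, D, I, F).
Repeating from the next unused element and collecting all non-trivial cycles gives (A, G, D, I, F)(B, H, E, C).

(A, G, D, I, F)(B, H, E, C)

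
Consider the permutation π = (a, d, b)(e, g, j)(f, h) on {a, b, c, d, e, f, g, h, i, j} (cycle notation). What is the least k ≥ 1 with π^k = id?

The cycle type of π is (3, 3, 2, 1, 1).
Since disjoint cycles commute, ord(π) = lcm(3, 3, 2) = 6.

6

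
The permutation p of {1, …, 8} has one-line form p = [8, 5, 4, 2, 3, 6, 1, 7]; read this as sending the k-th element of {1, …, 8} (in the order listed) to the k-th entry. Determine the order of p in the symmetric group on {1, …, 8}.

The disjoint-cycle form of p has cycle lengths 4, 3, 1.
The order is lcm(4, 3) = 12.

12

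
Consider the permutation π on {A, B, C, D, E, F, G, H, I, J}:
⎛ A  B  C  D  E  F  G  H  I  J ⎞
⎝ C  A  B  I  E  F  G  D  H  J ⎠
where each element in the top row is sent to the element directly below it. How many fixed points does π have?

The fixed points (elements with π(x) = x) are {E, F, G, J}, so there are 4.

4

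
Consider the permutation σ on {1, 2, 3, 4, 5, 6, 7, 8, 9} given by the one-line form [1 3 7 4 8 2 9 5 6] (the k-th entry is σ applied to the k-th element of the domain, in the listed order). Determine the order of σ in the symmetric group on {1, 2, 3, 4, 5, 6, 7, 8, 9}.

Writing σ as disjoint cycles, the cycle lengths are 5, 2, 1, 1.
The order of σ is the least common multiple of its cycle lengths: lcm(5, 2) = 10.

10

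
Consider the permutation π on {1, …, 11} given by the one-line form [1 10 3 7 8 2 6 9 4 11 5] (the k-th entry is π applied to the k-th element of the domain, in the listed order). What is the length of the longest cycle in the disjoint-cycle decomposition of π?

9

Decomposing into disjoint cycles gives (2, 10, 11, 5, 8, 9, 4, 7, 6); the longest has length 9.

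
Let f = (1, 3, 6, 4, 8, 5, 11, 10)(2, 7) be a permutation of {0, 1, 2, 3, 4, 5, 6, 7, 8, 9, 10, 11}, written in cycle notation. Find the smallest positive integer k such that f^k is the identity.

8

The cycle type of f is (8, 2, 1, 1).
The order is lcm(8, 2) = 8.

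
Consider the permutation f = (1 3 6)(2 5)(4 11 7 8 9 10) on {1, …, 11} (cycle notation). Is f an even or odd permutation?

even

The cycle lengths are 6, 3, 2.
A cycle is odd iff its length is even; f has 2 even-length cycles, so sgn(f) = (−1)^2 and f is even.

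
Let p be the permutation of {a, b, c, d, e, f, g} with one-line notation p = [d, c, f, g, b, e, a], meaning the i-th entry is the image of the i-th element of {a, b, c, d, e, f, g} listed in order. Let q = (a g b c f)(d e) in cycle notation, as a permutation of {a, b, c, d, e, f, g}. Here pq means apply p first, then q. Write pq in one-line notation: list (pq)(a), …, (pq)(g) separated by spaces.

(pq)(x) = q(p(x)). Computing each image: q(p(a)) = q(d) = e, q(p(b)) = q(c) = f, q(p(c)) = q(f) = a, q(p(d)) = q(g) = b, q(p(e)) = q(b) = c, q(p(f)) = q(e) = d, q(p(g)) = q(a) = g.
Hence pq = [e f a b c d g].

e f a b c d g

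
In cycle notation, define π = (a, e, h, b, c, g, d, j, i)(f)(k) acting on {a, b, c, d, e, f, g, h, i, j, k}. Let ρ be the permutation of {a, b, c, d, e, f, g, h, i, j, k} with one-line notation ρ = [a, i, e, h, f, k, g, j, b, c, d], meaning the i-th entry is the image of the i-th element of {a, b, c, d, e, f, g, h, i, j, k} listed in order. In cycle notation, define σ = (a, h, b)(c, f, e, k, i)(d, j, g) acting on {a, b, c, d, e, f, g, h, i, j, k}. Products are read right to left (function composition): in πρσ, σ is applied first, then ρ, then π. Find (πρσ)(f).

f

Apply the permutations in order: σ(f) = e, then ρ(e) = f, then π(f) = f. So (πρσ)(f) = f.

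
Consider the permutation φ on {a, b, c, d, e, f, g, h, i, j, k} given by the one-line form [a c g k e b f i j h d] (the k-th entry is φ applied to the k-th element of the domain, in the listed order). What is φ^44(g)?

Tracing g → f → … returns to g after 4 steps, so g lies in a 4-cycle (b c g f).
Since the cycle has length 4, φ^44 acts on it the same as φ^0 (44 mod 4 = 0).
So φ^44(g) = g.

g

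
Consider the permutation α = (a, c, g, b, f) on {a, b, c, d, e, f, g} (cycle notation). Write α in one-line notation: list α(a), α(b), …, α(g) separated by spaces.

c f g d e a b

Each element maps to the next entry in its cycle (wrapping to the front): a↦c, b↦f, c↦g, d↦d, e↦e, f↦a, g↦b.
Listing these in domain order gives c f g d e a b.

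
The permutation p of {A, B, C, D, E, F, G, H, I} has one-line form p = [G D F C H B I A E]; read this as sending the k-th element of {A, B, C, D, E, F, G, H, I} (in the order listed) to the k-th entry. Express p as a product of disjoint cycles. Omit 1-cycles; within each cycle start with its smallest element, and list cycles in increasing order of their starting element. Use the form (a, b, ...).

(A, G, I, E, H)(B, D, C, F)

Start at A and follow images: A → G → I → E → H → A, giving the cycle (A, G, I, E, H).
Continuing from each remaining unvisited element yields (A, G, I, E, H)(B, D, C, F).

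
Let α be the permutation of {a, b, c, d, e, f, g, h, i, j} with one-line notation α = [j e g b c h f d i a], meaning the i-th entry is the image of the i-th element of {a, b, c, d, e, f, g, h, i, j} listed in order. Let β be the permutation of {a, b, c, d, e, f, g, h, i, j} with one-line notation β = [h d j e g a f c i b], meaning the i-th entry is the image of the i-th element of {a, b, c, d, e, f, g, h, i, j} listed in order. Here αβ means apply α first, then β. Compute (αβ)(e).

j

α(e) = c, then β(c) = j; composing gives (αβ)(e) = j.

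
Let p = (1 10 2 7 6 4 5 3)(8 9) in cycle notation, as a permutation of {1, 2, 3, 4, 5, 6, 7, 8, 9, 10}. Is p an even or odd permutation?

The cycle lengths are 8, 2.
A cycle of length ℓ contributes ℓ−1 transpositions, so p is a product of 7 + 1 = 8 transpositions — even.

even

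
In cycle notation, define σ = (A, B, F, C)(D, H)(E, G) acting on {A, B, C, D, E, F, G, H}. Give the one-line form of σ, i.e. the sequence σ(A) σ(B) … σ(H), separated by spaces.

B F A H G C E D

Image by image: A↦B, B↦F, C↦A, D↦H, E↦G, F↦C, G↦E, H↦D.
Listing these in domain order gives B F A H G C E D.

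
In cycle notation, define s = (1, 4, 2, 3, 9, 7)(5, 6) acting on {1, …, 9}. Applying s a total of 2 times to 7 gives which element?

7 lies in the 6-cycle (1, 4, 2, 3, 9, 7).
Advancing 2 steps from 7: 7 → 1 → 4.

4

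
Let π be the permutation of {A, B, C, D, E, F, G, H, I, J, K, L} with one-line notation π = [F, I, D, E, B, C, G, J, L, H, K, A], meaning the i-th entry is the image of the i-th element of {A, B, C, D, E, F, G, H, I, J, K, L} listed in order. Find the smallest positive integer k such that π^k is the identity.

Decomposing into disjoint cycles gives cycle lengths 8, 2, 1, 1.
The order of π is the least common multiple of its cycle lengths: lcm(8, 2) = 8.

8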